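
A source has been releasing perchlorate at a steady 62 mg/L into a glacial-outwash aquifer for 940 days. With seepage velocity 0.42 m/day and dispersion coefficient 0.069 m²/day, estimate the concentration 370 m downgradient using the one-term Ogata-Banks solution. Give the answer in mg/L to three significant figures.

For a continuous step input, C/C₀ ≈ ½·erfc((x−vt)/(2√(Dt))).
vt = 0.42 × 940 = 394.8 m and 2√(Dt) = 2√(0.069 × 940) = 16.11 m.
Argument (x−vt)/(2√(Dt)) = (370 − 394.8)/16.11 = -1.539; ½·erfc(-1.539) = 0.9852.
C = 62 × 0.9852 = 61.1 mg/L.

61.1 mg/L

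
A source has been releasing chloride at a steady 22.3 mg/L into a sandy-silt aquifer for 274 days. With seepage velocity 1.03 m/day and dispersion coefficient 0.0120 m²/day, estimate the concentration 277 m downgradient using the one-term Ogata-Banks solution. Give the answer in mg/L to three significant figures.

For a continuous step input, C/C₀ ≈ ½·erfc((x−vt)/(2√(Dt))).
vt = 1.03 × 274 = 282.22 m and 2√(Dt) = 2√(0.0120 × 274) = 3.627 m.
Argument (x−vt)/(2√(Dt)) = (277 − 282.22)/3.627 = -1.439; ½·erfc(-1.439) = 0.9791.
C = 22.3 × 0.9791 = 21.8 mg/L.

21.8 mg/L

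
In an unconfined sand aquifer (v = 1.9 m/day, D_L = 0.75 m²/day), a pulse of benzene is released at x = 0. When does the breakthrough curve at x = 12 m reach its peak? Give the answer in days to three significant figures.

For the 1D instantaneous-source solution, setting ∂C/∂t = 0 at fixed x gives v²t² + 2Dt − x² = 0, so t = (√(D² + v²x²) − D)/v².
√(D² + v²x²) = √(0.75² + 1.9² × 12²) = 22.81; v² = 3.61.
t = (22.81 − 0.75)/3.61 = 6.11 days (vs. the pure-advection estimate x/v = 6.32 d).

6.11 days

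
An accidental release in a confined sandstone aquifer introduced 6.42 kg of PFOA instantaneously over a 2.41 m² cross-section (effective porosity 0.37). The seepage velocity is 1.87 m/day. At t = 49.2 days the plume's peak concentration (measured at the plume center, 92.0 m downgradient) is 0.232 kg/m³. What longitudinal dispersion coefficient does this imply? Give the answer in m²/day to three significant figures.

1.56 m²/day

At the plume center C_max = M/(n_e·A·√(4πDt)), so D = M²/(4πt·(n_e·A·C_max)²).
n_e·A·C_max = 0.37 × 2.41 × 0.232 = 0.2069 kg/m.
D = 6.42²/(4π × 49.2 × 0.2069²) = 1.56 m²/day.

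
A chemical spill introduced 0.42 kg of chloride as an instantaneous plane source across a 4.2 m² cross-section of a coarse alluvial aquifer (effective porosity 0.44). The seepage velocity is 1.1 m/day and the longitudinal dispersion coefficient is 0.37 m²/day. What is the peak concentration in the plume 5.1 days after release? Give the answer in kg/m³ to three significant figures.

0.0467 kg/m³

The peak of an instantaneous 1D plume sits at x = vt; there the Gaussian factor is 1 and C_max = M/(n_e·A·√(4πDt)), where n_e·A is the pore area the mass is dissolved in.
√(4πDt) = √(4π × 0.37 × 5.1) = 4.870 m, so C_max = 0.42/(0.44 × 4.2 × 4.870) = 0.0467 kg/m³.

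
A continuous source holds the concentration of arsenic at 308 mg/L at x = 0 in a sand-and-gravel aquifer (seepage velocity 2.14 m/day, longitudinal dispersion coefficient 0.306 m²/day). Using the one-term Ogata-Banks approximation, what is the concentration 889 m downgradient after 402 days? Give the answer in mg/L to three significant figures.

10.3 mg/L

For a continuous step input, C/C₀ ≈ ½·erfc((x−vt)/(2√(Dt))).
vt = 2.14 × 402 = 860.28 m and 2√(Dt) = 2√(0.306 × 402) = 22.18 m.
Argument (x−vt)/(2√(Dt)) = (889 − 860.28)/22.18 = 1.295; ½·erfc(1.295) = 0.03352.
C = 308 × 0.03352 = 10.3 mg/L.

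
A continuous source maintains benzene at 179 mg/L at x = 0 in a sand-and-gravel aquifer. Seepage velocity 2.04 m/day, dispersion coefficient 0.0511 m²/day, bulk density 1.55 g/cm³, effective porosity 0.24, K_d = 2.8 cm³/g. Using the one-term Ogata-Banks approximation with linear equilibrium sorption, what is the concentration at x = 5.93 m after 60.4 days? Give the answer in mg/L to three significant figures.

147 mg/L

Retardation factor R = 1 + ρ_b·K_d/n = 1 + 1.55 × 2.8/0.24 = 19.08.
Sorption retards both mechanisms: v_R = v/R = 0.1069 m/day, D_R = D/R = 0.002678 m²/day.
v_R·t = 0.1069 × 60.4 = 6.45676 m; 2√(D_R t) = 0.8044 m; argument = (5.93 − 6.45676)/0.8044 = -0.6548.
C = C₀ × ½·erfc(-0.6548) = 179 × 0.8228 = 147 mg/L.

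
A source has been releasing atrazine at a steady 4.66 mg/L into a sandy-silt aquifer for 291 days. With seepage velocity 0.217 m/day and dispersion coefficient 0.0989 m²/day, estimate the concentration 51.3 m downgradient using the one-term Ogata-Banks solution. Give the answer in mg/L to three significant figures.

For a continuous step input, C/C₀ ≈ ½·erfc((x−vt)/(2√(Dt))).
vt = 0.217 × 291 = 63.147 m and 2√(Dt) = 2√(0.0989 × 291) = 10.73 m.
Argument (x−vt)/(2√(Dt)) = (51.3 − 63.147)/10.73 = -1.104; ½·erfc(-1.104) = 0.9408.
C = 4.66 × 0.9408 = 4.38 mg/L.

4.38 mg/L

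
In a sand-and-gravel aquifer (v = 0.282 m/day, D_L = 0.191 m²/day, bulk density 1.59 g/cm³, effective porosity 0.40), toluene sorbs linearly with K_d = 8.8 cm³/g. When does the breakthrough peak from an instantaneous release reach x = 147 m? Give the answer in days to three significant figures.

18700 days

Retardation factor R = 1 + ρ_b·K_d/n = 1 + 1.59 × 8.8/0.40 = 35.98.
Sorption retards both mechanisms: v_R = v/R = 0.007838 m/day, D_R = D/R = 0.005309 m²/day.
Peak time from v_R²t² + 2D_R t − x² = 0: t = (√(D_R² + v_R²x²) − D_R)/v_R².
√(D_R² + v_R²x²) = √(0.005309² + 0.007838² × 147²) = 1.152; v_R² = 6.143e-05.
t = (1.152 − 0.005309)/6.143e-05 = 18700 days.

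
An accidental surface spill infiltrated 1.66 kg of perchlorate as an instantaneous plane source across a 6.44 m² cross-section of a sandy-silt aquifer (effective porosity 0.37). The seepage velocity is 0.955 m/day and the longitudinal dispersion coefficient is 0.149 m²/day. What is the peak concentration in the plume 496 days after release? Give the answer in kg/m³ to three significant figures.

The peak of an instantaneous 1D plume sits at x = vt; there the Gaussian factor is 1 and C_max = M/(n_e·A·√(4πDt)), where n_e·A is the pore area the mass is dissolved in.
√(4πDt) = √(4π × 0.149 × 496) = 30.47 m, so C_max = 1.66/(0.37 × 6.44 × 30.47) = 0.0229 kg/m³.

0.0229 kg/m³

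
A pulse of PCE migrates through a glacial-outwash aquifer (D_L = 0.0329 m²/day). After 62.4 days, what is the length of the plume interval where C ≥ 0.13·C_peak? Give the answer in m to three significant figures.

8.19 m

The plume is Gaussian with σ = √(2Dt) = √(2 × 0.0329 × 62.4) = 2.026 m.
C/C_peak = exp(−Δx²/(2σ²)) = 0.13 ⇒ Δx = σ·√(−2 ln 0.13) = 2.026 × 2.020 = 4.093 m.
Width = 2Δx = 8.19 m.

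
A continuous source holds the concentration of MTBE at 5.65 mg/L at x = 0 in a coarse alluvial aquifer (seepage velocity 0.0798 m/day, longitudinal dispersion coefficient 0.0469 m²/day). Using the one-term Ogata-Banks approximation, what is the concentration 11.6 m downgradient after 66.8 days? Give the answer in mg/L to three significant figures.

For a continuous step input, C/C₀ ≈ ½·erfc((x−vt)/(2√(Dt))).
vt = 0.0798 × 66.8 = 5.33064 m and 2√(Dt) = 2√(0.0469 × 66.8) = 3.540 m.
Argument (x−vt)/(2√(Dt)) = (11.6 − 5.33064)/3.540 = 1.771; ½·erfc(1.771) = 0.006130.
C = 5.65 × 0.006130 = 0.0346 mg/L.

0.0346 mg/L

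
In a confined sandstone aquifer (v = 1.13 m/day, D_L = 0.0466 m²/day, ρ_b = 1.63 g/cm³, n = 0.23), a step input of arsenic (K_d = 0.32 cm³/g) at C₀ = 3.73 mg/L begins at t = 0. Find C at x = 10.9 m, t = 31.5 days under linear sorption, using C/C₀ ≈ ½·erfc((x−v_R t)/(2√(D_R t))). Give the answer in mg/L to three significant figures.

1.85 mg/L

Retardation factor R = 1 + ρ_b·K_d/n = 1 + 1.63 × 0.32/0.23 = 3.268.
Sorption retards both mechanisms: v_R = v/R = 0.3458 m/day, D_R = D/R = 0.01426 m²/day.
v_R·t = 0.3458 × 31.5 = 10.8927 m; 2√(D_R t) = 1.340 m; argument = (10.9 − 10.8927)/1.340 = 0.005448.
C = C₀ × ½·erfc(0.005448) = 3.73 × 0.4969 = 1.85 mg/L.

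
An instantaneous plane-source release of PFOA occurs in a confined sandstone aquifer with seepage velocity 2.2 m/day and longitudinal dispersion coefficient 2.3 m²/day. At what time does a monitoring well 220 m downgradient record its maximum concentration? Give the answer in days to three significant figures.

99.5 days

For the 1D instantaneous-source solution, setting ∂C/∂t = 0 at fixed x gives v²t² + 2Dt − x² = 0, so t = (√(D² + v²x²) − D)/v².
√(D² + v²x²) = √(2.3² + 2.2² × 220²) = 484.0; v² = 4.84.
t = (484.0 − 2.3)/4.84 = 99.5 days (vs. the pure-advection estimate x/v = 100 d).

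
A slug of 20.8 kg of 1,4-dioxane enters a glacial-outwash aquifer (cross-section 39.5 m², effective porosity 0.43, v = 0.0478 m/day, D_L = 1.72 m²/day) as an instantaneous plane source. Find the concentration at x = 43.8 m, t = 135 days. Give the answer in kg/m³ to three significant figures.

For an instantaneous plane source, C(x,t) = M/(n_e·A·√(4πDt)) · exp(−(x−vt)²/(4Dt)), with n_e·A the pore (flow) area.
Plume center vt = 0.0478 × 135 = 6.453 m, so the well at 43.8 m is 37.347 m downgradient of the peak.
√(4πDt) = 54.02 m, giving peak height M/(n_e·A·√(4πDt)) = 20.8/(0.43 × 39.5 × 54.02) = 0.02267 kg/m³.
(x−vt)²/(4Dt) = (37.347)²/(4 × 1.72 × 135) = 1.502; exp(−1.502) = 0.2227.
C = 0.02267 × 0.2227 = 0.00505 kg/m³.

0.00505 kg/m³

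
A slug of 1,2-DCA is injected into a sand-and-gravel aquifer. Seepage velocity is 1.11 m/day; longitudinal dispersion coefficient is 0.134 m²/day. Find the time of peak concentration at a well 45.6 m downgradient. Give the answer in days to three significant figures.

41.0 days

For the 1D instantaneous-source solution, setting ∂C/∂t = 0 at fixed x gives v²t² + 2Dt − x² = 0, so t = (√(D² + v²x²) − D)/v².
√(D² + v²x²) = √(0.134² + 1.11² × 45.6²) = 50.62; v² = 1.2321.
t = (50.62 − 0.134)/1.2321 = 41.0 days (vs. the pure-advection estimate x/v = 41.1 d).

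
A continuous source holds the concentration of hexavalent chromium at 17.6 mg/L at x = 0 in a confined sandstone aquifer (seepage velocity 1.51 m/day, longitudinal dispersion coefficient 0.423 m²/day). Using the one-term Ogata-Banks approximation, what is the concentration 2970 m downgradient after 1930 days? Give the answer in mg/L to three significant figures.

For a continuous step input, C/C₀ ≈ ½·erfc((x−vt)/(2√(Dt))).
vt = 1.51 × 1930 = 2914.3 m and 2√(Dt) = 2√(0.423 × 1930) = 57.15 m.
Argument (x−vt)/(2√(Dt)) = (2970 − 2914.3)/57.15 = 0.9746; ½·erfc(0.9746) = 0.08406.
C = 17.6 × 0.08406 = 1.48 mg/L.

1.48 mg/L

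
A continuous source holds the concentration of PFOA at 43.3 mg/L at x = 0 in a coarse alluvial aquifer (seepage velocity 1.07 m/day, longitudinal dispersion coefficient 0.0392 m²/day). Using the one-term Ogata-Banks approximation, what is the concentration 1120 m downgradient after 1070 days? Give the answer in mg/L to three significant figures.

43.2 mg/L

For a continuous step input, C/C₀ ≈ ½·erfc((x−vt)/(2√(Dt))).
vt = 1.07 × 1070 = 1144.9 m and 2√(Dt) = 2√(0.0392 × 1070) = 12.95 m.
Argument (x−vt)/(2√(Dt)) = (1120 − 1144.9)/12.95 = -1.923; ½·erfc(-1.923) = 0.9967.
C = 43.3 × 0.9967 = 43.2 mg/L.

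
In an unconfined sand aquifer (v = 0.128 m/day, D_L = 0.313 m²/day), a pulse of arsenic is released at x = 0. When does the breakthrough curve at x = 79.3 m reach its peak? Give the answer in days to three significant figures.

For the 1D instantaneous-source solution, setting ∂C/∂t = 0 at fixed x gives v²t² + 2Dt − x² = 0, so t = (√(D² + v²x²) − D)/v².
√(D² + v²x²) = √(0.313² + 0.128² × 79.3²) = 10.16; v² = 0.016384.
t = (10.16 − 0.313)/0.016384 = 601 days (vs. the pure-advection estimate x/v = 620 d).

601 days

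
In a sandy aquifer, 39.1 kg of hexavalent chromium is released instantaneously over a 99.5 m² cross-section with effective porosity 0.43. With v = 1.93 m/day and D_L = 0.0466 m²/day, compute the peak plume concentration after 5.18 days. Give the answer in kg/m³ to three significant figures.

0.525 kg/m³

The peak of an instantaneous 1D plume sits at x = vt; there the Gaussian factor is 1 and C_max = M/(n_e·A·√(4πDt)), where n_e·A is the pore area the mass is dissolved in.
√(4πDt) = √(4π × 0.0466 × 5.18) = 1.742 m, so C_max = 39.1/(0.43 × 99.5 × 1.742) = 0.525 kg/m³.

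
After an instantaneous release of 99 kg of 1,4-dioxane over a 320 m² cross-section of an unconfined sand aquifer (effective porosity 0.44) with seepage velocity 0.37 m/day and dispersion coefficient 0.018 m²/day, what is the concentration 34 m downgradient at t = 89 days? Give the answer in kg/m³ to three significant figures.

For an instantaneous plane source, C(x,t) = M/(n_e·A·√(4πDt)) · exp(−(x−vt)²/(4Dt)), with n_e·A the pore (flow) area.
Plume center vt = 0.37 × 89 = 32.93 m, so the well at 34 m is 1.07 m downgradient of the peak.
√(4πDt) = 4.487 m, giving peak height M/(n_e·A·√(4πDt)) = 99/(0.44 × 320 × 4.487) = 0.1567 kg/m³.
(x−vt)²/(4Dt) = (1.07)²/(4 × 0.018 × 89) = 0.1787; exp(−0.1787) = 0.8364.
C = 0.1567 × 0.8364 = 0.131 kg/m³.

0.131 kg/m³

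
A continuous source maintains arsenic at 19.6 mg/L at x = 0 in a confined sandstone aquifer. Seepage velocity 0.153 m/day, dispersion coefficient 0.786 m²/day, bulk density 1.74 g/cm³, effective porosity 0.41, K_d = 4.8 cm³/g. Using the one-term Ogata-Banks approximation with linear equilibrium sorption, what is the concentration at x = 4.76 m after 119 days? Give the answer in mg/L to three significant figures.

Retardation factor R = 1 + ρ_b·K_d/n = 1 + 1.74 × 4.8/0.41 = 21.37.
Sorption retards both mechanisms: v_R = v/R = 0.007160 m/day, D_R = D/R = 0.03678 m²/day.
v_R·t = 0.007160 × 119 = 0.85204 m; 2√(D_R t) = 4.184 m; argument = (4.76 − 0.85204)/4.184 = 0.9340.
C = C₀ × ½·erfc(0.9340) = 19.6 × 0.09327 = 1.83 mg/L.

1.83 mg/L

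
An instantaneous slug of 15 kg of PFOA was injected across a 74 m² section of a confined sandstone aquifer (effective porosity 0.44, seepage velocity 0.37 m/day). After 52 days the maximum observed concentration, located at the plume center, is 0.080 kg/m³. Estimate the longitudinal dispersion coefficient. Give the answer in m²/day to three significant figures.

At the plume center C_max = M/(n_e·A·√(4πDt)), so D = M²/(4πt·(n_e·A·C_max)²).
n_e·A·C_max = 0.44 × 74 × 0.080 = 2.605 kg/m.
D = 15²/(4π × 52 × 2.605²) = 0.0507 m²/day.

0.0507 m²/day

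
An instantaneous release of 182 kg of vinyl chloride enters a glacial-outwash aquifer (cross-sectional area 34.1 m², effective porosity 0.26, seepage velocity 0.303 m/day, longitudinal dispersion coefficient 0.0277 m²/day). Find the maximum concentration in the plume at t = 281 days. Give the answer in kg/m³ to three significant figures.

2.08 kg/m³

The peak of an instantaneous 1D plume sits at x = vt; there the Gaussian factor is 1 and C_max = M/(n_e·A·√(4πDt)), where n_e·A is the pore area the mass is dissolved in.
√(4πDt) = √(4π × 0.0277 × 281) = 9.890 m, so C_max = 182/(0.26 × 34.1 × 9.890) = 2.08 kg/m³.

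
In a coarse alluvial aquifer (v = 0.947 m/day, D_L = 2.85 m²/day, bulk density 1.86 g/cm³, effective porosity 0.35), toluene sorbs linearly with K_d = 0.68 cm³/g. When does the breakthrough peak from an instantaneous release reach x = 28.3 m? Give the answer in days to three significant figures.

Retardation factor R = 1 + ρ_b·K_d/n = 1 + 1.86 × 0.68/0.35 = 4.614.
Sorption retards both mechanisms: v_R = v/R = 0.2052 m/day, D_R = D/R = 0.6177 m²/day.
Peak time from v_R²t² + 2D_R t − x² = 0: t = (√(D_R² + v_R²x²) − D_R)/v_R².
√(D_R² + v_R²x²) = √(0.6177² + 0.2052² × 28.3²) = 5.840; v_R² = 0.04211.
t = (5.840 − 0.6177)/0.04211 = 124 days.

124 days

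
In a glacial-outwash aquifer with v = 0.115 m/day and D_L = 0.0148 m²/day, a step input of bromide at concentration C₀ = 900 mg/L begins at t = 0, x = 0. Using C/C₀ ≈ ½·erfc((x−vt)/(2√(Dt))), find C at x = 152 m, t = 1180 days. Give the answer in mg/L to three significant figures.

2.62 mg/L

For a continuous step input, C/C₀ ≈ ½·erfc((x−vt)/(2√(Dt))).
vt = 0.115 × 1180 = 135.7 m and 2√(Dt) = 2√(0.0148 × 1180) = 8.358 m.
Argument (x−vt)/(2√(Dt)) = (152 − 135.7)/8.358 = 1.950; ½·erfc(1.950) = 0.002910.
C = 900 × 0.002910 = 2.62 mg/L.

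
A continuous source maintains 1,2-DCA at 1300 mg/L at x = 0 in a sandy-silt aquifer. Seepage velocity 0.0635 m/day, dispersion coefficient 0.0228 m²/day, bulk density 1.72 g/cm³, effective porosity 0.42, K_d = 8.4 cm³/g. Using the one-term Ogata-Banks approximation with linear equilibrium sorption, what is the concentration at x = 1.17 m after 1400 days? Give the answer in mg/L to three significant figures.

Retardation factor R = 1 + ρ_b·K_d/n = 1 + 1.72 × 8.4/0.42 = 35.40.
Sorption retards both mechanisms: v_R = v/R = 0.001794 m/day, D_R = D/R = 0.0006441 m²/day.
v_R·t = 0.001794 × 1400 = 2.5116 m; 2√(D_R t) = 1.899 m; argument = (1.17 − 2.5116)/1.899 = -0.7065.
C = C₀ × ½·erfc(-0.7065) = 1300 × 0.8411 = 1090 mg/L.

1090 mg/L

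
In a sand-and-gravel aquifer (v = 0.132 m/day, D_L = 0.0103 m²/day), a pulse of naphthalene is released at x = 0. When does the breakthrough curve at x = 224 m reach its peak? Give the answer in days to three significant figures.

For the 1D instantaneous-source solution, setting ∂C/∂t = 0 at fixed x gives v²t² + 2Dt − x² = 0, so t = (√(D² + v²x²) − D)/v².
√(D² + v²x²) = √(0.0103² + 0.132² × 224²) = 29.57; v² = 0.017424.
t = (29.57 − 0.0103)/0.017424 = 1700 days (vs. the pure-advection estimate x/v = 1700 d).

1700 days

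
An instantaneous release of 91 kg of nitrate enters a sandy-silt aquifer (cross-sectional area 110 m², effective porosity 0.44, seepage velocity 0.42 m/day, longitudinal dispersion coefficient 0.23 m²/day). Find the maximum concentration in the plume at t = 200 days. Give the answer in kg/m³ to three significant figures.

The peak of an instantaneous 1D plume sits at x = vt; there the Gaussian factor is 1 and C_max = M/(n_e·A·√(4πDt)), where n_e·A is the pore area the mass is dissolved in.
√(4πDt) = √(4π × 0.23 × 200) = 24.04 m, so C_max = 91/(0.44 × 110 × 24.04) = 0.0782 kg/m³.

0.0782 kg/m³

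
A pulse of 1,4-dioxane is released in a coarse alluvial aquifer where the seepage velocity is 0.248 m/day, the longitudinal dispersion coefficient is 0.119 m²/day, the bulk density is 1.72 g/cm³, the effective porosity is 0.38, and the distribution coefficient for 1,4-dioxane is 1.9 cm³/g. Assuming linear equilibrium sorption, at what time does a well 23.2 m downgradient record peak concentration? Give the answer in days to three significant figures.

880 days

Retardation factor R = 1 + ρ_b·K_d/n = 1 + 1.72 × 1.9/0.38 = 9.600.
Sorption retards both mechanisms: v_R = v/R = 0.02583 m/day, D_R = D/R = 0.01240 m²/day.
Peak time from v_R²t² + 2D_R t − x² = 0: t = (√(D_R² + v_R²x²) − D_R)/v_R².
√(D_R² + v_R²x²) = √(0.01240² + 0.02583² × 23.2²) = 0.5994; v_R² = 0.0006672.
t = (0.5994 − 0.01240)/0.0006672 = 880 days.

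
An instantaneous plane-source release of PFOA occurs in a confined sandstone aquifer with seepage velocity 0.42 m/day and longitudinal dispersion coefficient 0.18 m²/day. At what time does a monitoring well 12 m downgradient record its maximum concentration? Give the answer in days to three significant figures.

27.6 days

For the 1D instantaneous-source solution, setting ∂C/∂t = 0 at fixed x gives v²t² + 2Dt − x² = 0, so t = (√(D² + v²x²) − D)/v².
√(D² + v²x²) = √(0.18² + 0.42² × 12²) = 5.043; v² = 0.1764.
t = (5.043 − 0.18)/0.1764 = 27.6 days (vs. the pure-advection estimate x/v = 28.6 d).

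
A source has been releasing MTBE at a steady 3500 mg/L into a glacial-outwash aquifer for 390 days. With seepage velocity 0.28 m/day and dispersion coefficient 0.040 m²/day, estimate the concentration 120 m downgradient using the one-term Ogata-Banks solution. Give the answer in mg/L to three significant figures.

93.1 mg/L

For a continuous step input, C/C₀ ≈ ½·erfc((x−vt)/(2√(Dt))).
vt = 0.28 × 390 = 109.2 m and 2√(Dt) = 2√(0.040 × 390) = 7.899 m.
Argument (x−vt)/(2√(Dt)) = (120 − 109.2)/7.899 = 1.367; ½·erfc(1.367) = 0.02660.
C = 3500 × 0.02660 = 93.1 mg/L.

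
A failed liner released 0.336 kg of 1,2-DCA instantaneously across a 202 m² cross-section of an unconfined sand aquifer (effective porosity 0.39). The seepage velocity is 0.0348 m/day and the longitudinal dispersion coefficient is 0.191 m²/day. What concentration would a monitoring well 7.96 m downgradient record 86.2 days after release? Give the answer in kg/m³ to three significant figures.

For an instantaneous plane source, C(x,t) = M/(n_e·A·√(4πDt)) · exp(−(x−vt)²/(4Dt)), with n_e·A the pore (flow) area.
Plume center vt = 0.0348 × 86.2 = 2.99976 m, so the well at 7.96 m is 4.96024 m downgradient of the peak.
√(4πDt) = 14.38 m, giving peak height M/(n_e·A·√(4πDt)) = 0.336/(0.39 × 202 × 14.38) = 0.0002966 kg/m³.
(x−vt)²/(4Dt) = (4.96024)²/(4 × 0.191 × 86.2) = 0.3736; exp(−0.3736) = 0.6883.
C = 0.0002966 × 0.6883 = 0.000204 kg/m³.

0.000204 kg/m³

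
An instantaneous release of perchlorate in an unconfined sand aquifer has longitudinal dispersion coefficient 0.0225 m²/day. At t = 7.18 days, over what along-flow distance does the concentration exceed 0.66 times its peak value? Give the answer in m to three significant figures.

The plume is Gaussian with σ = √(2Dt) = √(2 × 0.0225 × 7.18) = 0.5684 m.
C/C_peak = exp(−Δx²/(2σ²)) = 0.66 ⇒ Δx = σ·√(−2 ln 0.66) = 0.5684 × 0.9116 = 0.5182 m.
Width = 2Δx = 1.04 m.

1.04 m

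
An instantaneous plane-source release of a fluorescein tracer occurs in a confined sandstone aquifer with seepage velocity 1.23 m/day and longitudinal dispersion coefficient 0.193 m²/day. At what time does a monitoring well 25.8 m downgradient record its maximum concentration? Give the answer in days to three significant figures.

For the 1D instantaneous-source solution, setting ∂C/∂t = 0 at fixed x gives v²t² + 2Dt − x² = 0, so t = (√(D² + v²x²) − D)/v².
√(D² + v²x²) = √(0.193² + 1.23² × 25.8²) = 31.73; v² = 1.5129.
t = (31.73 − 0.193)/1.5129 = 20.8 days (vs. the pure-advection estimate x/v = 21.0 d).

20.8 days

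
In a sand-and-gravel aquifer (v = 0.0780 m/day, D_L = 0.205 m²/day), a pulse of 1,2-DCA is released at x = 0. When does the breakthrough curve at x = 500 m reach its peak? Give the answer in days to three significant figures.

6380 days

For the 1D instantaneous-source solution, setting ∂C/∂t = 0 at fixed x gives v²t² + 2Dt − x² = 0, so t = (√(D² + v²x²) − D)/v².
√(D² + v²x²) = √(0.205² + 0.0780² × 500²) = 39.00; v² = 0.006084.
t = (39.00 − 0.205)/0.006084 = 6380 days (vs. the pure-advection estimate x/v = 6410 d).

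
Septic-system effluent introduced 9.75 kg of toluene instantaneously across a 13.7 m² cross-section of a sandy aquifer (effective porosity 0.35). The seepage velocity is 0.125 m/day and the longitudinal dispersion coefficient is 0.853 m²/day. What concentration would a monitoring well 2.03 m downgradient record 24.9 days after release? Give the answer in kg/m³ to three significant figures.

For an instantaneous plane source, C(x,t) = M/(n_e·A·√(4πDt)) · exp(−(x−vt)²/(4Dt)), with n_e·A the pore (flow) area.
Plume center vt = 0.125 × 24.9 = 3.1125 m, so the well at 2.03 m is 1.0825 m upgradient of the peak.
√(4πDt) = 16.34 m, giving peak height M/(n_e·A·√(4πDt)) = 9.75/(0.35 × 13.7 × 16.34) = 0.1244 kg/m³.
(x−vt)²/(4Dt) = (-1.0825)²/(4 × 0.853 × 24.9) = 0.01379; exp(−0.01379) = 0.9863.
C = 0.1244 × 0.9863 = 0.123 kg/m³.

0.123 kg/m³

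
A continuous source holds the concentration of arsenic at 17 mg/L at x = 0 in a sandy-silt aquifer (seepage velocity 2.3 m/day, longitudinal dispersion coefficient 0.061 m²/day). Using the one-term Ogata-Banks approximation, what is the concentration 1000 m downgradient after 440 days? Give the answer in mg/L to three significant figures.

16.1 mg/L

For a continuous step input, C/C₀ ≈ ½·erfc((x−vt)/(2√(Dt))).
vt = 2.3 × 440 = 1012 m and 2√(Dt) = 2√(0.061 × 440) = 10.36 m.
Argument (x−vt)/(2√(Dt)) = (1000 − 1012)/10.36 = -1.158; ½·erfc(-1.158) = 0.9493.
C = 17 × 0.9493 = 16.1 mg/L.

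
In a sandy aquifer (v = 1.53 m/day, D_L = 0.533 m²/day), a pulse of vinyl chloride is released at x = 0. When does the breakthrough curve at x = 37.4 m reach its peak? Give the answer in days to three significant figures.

For the 1D instantaneous-source solution, setting ∂C/∂t = 0 at fixed x gives v²t² + 2Dt − x² = 0, so t = (√(D² + v²x²) − D)/v².
√(D² + v²x²) = √(0.533² + 1.53² × 37.4²) = 57.22; v² = 2.3409.
t = (57.22 − 0.533)/2.3409 = 24.2 days (vs. the pure-advection estimate x/v = 24.4 d).

24.2 days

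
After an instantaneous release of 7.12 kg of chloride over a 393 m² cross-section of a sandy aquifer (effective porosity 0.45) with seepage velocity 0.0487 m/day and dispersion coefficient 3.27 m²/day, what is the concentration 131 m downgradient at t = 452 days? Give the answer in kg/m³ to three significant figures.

3.96e-05 kg/m³

For an instantaneous plane source, C(x,t) = M/(n_e·A·√(4πDt)) · exp(−(x−vt)²/(4Dt)), with n_e·A the pore (flow) area.
Plume center vt = 0.0487 × 452 = 22.0124 m, so the well at 131 m is 108.9876 m downgradient of the peak.
√(4πDt) = 136.3 m, giving peak height M/(n_e·A·√(4πDt)) = 7.12/(0.45 × 393 × 136.3) = 0.0002954 kg/m³.
(x−vt)²/(4Dt) = (108.9876)²/(4 × 3.27 × 452) = 2.009; exp(−2.009) = 0.1341.
C = 0.0002954 × 0.1341 = 3.96e-05 kg/m³.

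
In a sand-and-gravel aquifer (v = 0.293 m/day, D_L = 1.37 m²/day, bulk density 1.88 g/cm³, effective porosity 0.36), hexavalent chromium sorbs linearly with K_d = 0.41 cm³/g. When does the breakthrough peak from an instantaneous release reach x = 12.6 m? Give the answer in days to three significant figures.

Retardation factor R = 1 + ρ_b·K_d/n = 1 + 1.88 × 0.41/0.36 = 3.141.
Sorption retards both mechanisms: v_R = v/R = 0.09328 m/day, D_R = D/R = 0.4362 m²/day.
Peak time from v_R²t² + 2D_R t − x² = 0: t = (√(D_R² + v_R²x²) − D_R)/v_R².
√(D_R² + v_R²x²) = √(0.4362² + 0.09328² × 12.6²) = 1.254; v_R² = 0.008701.
t = (1.254 − 0.4362)/0.008701 = 94.0 days.

94.0 days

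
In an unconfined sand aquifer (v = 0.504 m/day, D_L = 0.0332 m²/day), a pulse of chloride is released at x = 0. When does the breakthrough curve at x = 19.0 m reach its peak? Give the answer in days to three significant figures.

For the 1D instantaneous-source solution, setting ∂C/∂t = 0 at fixed x gives v²t² + 2Dt − x² = 0, so t = (√(D² + v²x²) − D)/v².
√(D² + v²x²) = √(0.0332² + 0.504² × 19.0²) = 9.576; v² = 0.254016.
t = (9.576 − 0.0332)/0.254016 = 37.6 days (vs. the pure-advection estimate x/v = 37.7 d).

37.6 days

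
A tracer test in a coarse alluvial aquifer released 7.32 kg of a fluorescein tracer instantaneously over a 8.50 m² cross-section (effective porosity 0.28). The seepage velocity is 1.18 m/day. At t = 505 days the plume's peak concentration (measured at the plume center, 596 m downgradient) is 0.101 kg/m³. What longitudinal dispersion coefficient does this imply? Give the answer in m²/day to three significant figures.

0.146 m²/day

At the plume center C_max = M/(n_e·A·√(4πDt)), so D = M²/(4πt·(n_e·A·C_max)²).
n_e·A·C_max = 0.28 × 8.50 × 0.101 = 0.2404 kg/m.
D = 7.32²/(4π × 505 × 0.2404²) = 0.146 m²/day.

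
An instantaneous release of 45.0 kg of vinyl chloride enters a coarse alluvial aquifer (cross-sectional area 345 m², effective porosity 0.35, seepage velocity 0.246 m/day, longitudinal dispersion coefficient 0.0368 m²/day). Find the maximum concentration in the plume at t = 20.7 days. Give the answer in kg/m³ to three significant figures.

0.120 kg/m³

The peak of an instantaneous 1D plume sits at x = vt; there the Gaussian factor is 1 and C_max = M/(n_e·A·√(4πDt)), where n_e·A is the pore area the mass is dissolved in.
√(4πDt) = √(4π × 0.0368 × 20.7) = 3.094 m, so C_max = 45.0/(0.35 × 345 × 3.094) = 0.120 kg/m³.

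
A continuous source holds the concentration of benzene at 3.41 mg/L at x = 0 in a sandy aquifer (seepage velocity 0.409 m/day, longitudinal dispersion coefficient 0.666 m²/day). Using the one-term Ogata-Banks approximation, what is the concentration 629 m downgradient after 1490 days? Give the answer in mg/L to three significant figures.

1.13 mg/L

For a continuous step input, C/C₀ ≈ ½·erfc((x−vt)/(2√(Dt))).
vt = 0.409 × 1490 = 609.41 m and 2√(Dt) = 2√(0.666 × 1490) = 63.00 m.
Argument (x−vt)/(2√(Dt)) = (629 − 609.41)/63.00 = 0.3110; ½·erfc(0.3110) = 0.3300.
C = 3.41 × 0.3300 = 1.13 mg/L.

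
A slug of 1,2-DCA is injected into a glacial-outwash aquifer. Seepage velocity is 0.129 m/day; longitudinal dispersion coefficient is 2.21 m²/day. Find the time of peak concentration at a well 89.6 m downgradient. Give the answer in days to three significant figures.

For the 1D instantaneous-source solution, setting ∂C/∂t = 0 at fixed x gives v²t² + 2Dt − x² = 0, so t = (√(D² + v²x²) − D)/v².
√(D² + v²x²) = √(2.21² + 0.129² × 89.6²) = 11.77; v² = 0.016641.
t = (11.77 − 2.21)/0.016641 = 574 days (vs. the pure-advection estimate x/v = 695 d).

574 days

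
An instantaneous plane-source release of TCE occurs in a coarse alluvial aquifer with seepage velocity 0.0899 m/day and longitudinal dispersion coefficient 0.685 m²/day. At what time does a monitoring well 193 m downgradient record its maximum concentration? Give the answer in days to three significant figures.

For the 1D instantaneous-source solution, setting ∂C/∂t = 0 at fixed x gives v²t² + 2Dt − x² = 0, so t = (√(D² + v²x²) − D)/v².
√(D² + v²x²) = √(0.685² + 0.0899² × 193²) = 17.36; v² = 0.00808201.
t = (17.36 − 0.685)/0.00808201 = 2060 days (vs. the pure-advection estimate x/v = 2150 d).

2060 days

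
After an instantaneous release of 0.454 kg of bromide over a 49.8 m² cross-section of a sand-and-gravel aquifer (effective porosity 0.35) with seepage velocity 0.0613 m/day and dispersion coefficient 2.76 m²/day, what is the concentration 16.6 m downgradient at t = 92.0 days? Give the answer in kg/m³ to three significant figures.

0.000410 kg/m³

For an instantaneous plane source, C(x,t) = M/(n_e·A·√(4πDt)) · exp(−(x−vt)²/(4Dt)), with n_e·A the pore (flow) area.
Plume center vt = 0.0613 × 92.0 = 5.6396 m, so the well at 16.6 m is 10.9604 m downgradient of the peak.
√(4πDt) = 56.49 m, giving peak height M/(n_e·A·√(4πDt)) = 0.454/(0.35 × 49.8 × 56.49) = 0.0004611 kg/m³.
(x−vt)²/(4Dt) = (10.9604)²/(4 × 2.76 × 92.0) = 0.1183; exp(−0.1183) = 0.8884.
C = 0.0004611 × 0.8884 = 0.000410 kg/m³.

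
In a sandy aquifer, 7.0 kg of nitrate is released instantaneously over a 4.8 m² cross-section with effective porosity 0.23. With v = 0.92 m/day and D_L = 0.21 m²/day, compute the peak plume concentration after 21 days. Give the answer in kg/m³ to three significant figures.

The peak of an instantaneous 1D plume sits at x = vt; there the Gaussian factor is 1 and C_max = M/(n_e·A·√(4πDt)), where n_e·A is the pore area the mass is dissolved in.
√(4πDt) = √(4π × 0.21 × 21) = 7.444 m, so C_max = 7.0/(0.23 × 4.8 × 7.444) = 0.852 kg/m³.

0.852 kg/m³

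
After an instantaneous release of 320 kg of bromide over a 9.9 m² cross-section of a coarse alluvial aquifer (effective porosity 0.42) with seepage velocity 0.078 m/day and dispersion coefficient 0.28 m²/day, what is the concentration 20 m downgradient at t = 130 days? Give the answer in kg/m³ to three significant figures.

For an instantaneous plane source, C(x,t) = M/(n_e·A·√(4πDt)) · exp(−(x−vt)²/(4Dt)), with n_e·A the pore (flow) area.
Plume center vt = 0.078 × 130 = 10.14 m, so the well at 20 m is 9.86 m downgradient of the peak.
√(4πDt) = 21.39 m, giving peak height M/(n_e·A·√(4πDt)) = 320/(0.42 × 9.9 × 21.39) = 3.598 kg/m³.
(x−vt)²/(4Dt) = (9.86)²/(4 × 0.28 × 130) = 0.6677; exp(−0.6677) = 0.5129.
C = 3.598 × 0.5129 = 1.85 kg/m³.

1.85 kg/m³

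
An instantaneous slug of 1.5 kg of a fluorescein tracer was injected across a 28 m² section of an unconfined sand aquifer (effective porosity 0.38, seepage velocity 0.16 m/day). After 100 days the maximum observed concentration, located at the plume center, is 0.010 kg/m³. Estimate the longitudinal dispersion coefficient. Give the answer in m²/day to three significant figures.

At the plume center C_max = M/(n_e·A·√(4πDt)), so D = M²/(4πt·(n_e·A·C_max)²).
n_e·A·C_max = 0.38 × 28 × 0.010 = 0.1064 kg/m.
D = 1.5²/(4π × 100 × 0.1064²) = 0.158 m²/day.

0.158 m²/day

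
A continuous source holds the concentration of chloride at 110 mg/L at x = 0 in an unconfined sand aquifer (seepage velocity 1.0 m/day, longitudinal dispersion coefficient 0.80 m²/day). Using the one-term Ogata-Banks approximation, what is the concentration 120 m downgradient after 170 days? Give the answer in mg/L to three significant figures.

110 mg/L

For a continuous step input, C/C₀ ≈ ½·erfc((x−vt)/(2√(Dt))).
vt = 1.0 × 170 = 170 m and 2√(Dt) = 2√(0.80 × 170) = 23.32 m.
Argument (x−vt)/(2√(Dt)) = (120 − 170)/23.32 = -2.144; ½·erfc(-2.144) = 0.9988.
C = 110 × 0.9988 = 110 mg/L.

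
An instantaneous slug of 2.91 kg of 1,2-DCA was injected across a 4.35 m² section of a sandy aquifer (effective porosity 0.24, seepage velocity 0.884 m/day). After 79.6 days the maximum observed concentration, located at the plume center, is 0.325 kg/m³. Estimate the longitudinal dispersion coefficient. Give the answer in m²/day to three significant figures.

0.0735 m²/day

At the plume center C_max = M/(n_e·A·√(4πDt)), so D = M²/(4πt·(n_e·A·C_max)²).
n_e·A·C_max = 0.24 × 4.35 × 0.325 = 0.3393 kg/m.
D = 2.91²/(4π × 79.6 × 0.3393²) = 0.0735 m²/day.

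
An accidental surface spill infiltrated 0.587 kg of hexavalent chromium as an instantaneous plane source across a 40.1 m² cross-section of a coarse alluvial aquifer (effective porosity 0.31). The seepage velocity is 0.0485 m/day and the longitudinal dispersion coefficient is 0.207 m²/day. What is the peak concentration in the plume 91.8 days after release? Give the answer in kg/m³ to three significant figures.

The peak of an instantaneous 1D plume sits at x = vt; there the Gaussian factor is 1 and C_max = M/(n_e·A·√(4πDt)), where n_e·A is the pore area the mass is dissolved in.
√(4πDt) = √(4π × 0.207 × 91.8) = 15.45 m, so C_max = 0.587/(0.31 × 40.1 × 15.45) = 0.00306 kg/m³.

0.00306 kg/m³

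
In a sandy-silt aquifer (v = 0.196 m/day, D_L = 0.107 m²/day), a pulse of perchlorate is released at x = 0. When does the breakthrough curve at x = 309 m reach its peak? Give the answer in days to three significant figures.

1570 days

For the 1D instantaneous-source solution, setting ∂C/∂t = 0 at fixed x gives v²t² + 2Dt − x² = 0, so t = (√(D² + v²x²) − D)/v².
√(D² + v²x²) = √(0.107² + 0.196² × 309²) = 60.56; v² = 0.038416.
t = (60.56 − 0.107)/0.038416 = 1570 days (vs. the pure-advection estimate x/v = 1580 d).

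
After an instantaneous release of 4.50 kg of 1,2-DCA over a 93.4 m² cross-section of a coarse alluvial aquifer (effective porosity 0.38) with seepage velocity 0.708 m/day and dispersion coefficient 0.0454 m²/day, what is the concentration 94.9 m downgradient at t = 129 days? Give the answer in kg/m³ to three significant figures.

For an instantaneous plane source, C(x,t) = M/(n_e·A·√(4πDt)) · exp(−(x−vt)²/(4Dt)), with n_e·A the pore (flow) area.
Plume center vt = 0.708 × 129 = 91.332 m, so the well at 94.9 m is 3.568 m downgradient of the peak.
√(4πDt) = 8.579 m, giving peak height M/(n_e·A·√(4πDt)) = 4.50/(0.38 × 93.4 × 8.579) = 0.01478 kg/m³.
(x−vt)²/(4Dt) = (3.568)²/(4 × 0.0454 × 129) = 0.5434; exp(−0.5434) = 0.5808.
C = 0.01478 × 0.5808 = 0.00858 kg/m³.

0.00858 kg/m³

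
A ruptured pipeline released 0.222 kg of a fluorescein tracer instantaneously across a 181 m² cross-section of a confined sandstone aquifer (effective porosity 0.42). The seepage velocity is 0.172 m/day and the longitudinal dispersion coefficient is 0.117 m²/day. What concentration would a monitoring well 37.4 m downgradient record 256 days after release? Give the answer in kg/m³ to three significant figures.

For an instantaneous plane source, C(x,t) = M/(n_e·A·√(4πDt)) · exp(−(x−vt)²/(4Dt)), with n_e·A the pore (flow) area.
Plume center vt = 0.172 × 256 = 44.032 m, so the well at 37.4 m is 6.632 m upgradient of the peak.
√(4πDt) = 19.40 m, giving peak height M/(n_e·A·√(4πDt)) = 0.222/(0.42 × 181 × 19.40) = 0.0001505 kg/m³.
(x−vt)²/(4Dt) = (-6.632)²/(4 × 0.117 × 256) = 0.3671; exp(−0.3671) = 0.6927.
C = 0.0001505 × 0.6927 = 0.000104 kg/m³.

0.000104 kg/m³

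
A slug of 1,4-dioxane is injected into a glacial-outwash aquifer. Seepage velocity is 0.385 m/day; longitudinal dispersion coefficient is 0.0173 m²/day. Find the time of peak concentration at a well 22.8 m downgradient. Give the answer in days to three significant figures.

59.1 days

For the 1D instantaneous-source solution, setting ∂C/∂t = 0 at fixed x gives v²t² + 2Dt − x² = 0, so t = (√(D² + v²x²) − D)/v².
√(D² + v²x²) = √(0.0173² + 0.385² × 22.8²) = 8.778; v² = 0.148225.
t = (8.778 − 0.0173)/0.148225 = 59.1 days (vs. the pure-advection estimate x/v = 59.2 d).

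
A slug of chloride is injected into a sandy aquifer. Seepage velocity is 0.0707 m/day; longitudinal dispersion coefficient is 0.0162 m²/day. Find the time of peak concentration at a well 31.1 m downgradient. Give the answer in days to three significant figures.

437 days

For the 1D instantaneous-source solution, setting ∂C/∂t = 0 at fixed x gives v²t² + 2Dt − x² = 0, so t = (√(D² + v²x²) − D)/v².
√(D² + v²x²) = √(0.0162² + 0.0707² × 31.1²) = 2.199; v² = 0.00499849.
t = (2.199 − 0.0162)/0.00499849 = 437 days (vs. the pure-advection estimate x/v = 440 d).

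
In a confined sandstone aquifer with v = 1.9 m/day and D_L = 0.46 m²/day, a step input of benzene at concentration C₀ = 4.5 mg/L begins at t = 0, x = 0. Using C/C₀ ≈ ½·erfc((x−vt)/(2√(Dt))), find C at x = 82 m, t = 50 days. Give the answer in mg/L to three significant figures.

4.38 mg/L

For a continuous step input, C/C₀ ≈ ½·erfc((x−vt)/(2√(Dt))).
vt = 1.9 × 50 = 95 m and 2√(Dt) = 2√(0.46 × 50) = 9.592 m.
Argument (x−vt)/(2√(Dt)) = (82 − 95)/9.592 = -1.355; ½·erfc(-1.355) = 0.9723.
C = 4.5 × 0.9723 = 4.38 mg/L.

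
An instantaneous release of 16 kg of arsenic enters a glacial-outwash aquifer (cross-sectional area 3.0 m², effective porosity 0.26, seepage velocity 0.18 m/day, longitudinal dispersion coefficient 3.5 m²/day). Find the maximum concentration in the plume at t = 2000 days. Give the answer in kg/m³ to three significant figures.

The peak of an instantaneous 1D plume sits at x = vt; there the Gaussian factor is 1 and C_max = M/(n_e·A·√(4πDt)), where n_e·A is the pore area the mass is dissolved in.
√(4πDt) = √(4π × 3.5 × 2000) = 296.6 m, so C_max = 16/(0.26 × 3.0 × 296.6) = 0.0692 kg/m³.

0.0692 kg/m³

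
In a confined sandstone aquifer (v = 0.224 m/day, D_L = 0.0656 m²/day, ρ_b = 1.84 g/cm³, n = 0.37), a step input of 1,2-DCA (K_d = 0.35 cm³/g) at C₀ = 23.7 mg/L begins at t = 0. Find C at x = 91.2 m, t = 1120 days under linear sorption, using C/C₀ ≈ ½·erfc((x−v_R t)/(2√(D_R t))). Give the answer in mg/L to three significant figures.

Retardation factor R = 1 + ρ_b·K_d/n = 1 + 1.84 × 0.35/0.37 = 2.741.
Sorption retards both mechanisms: v_R = v/R = 0.08172 m/day, D_R = D/R = 0.02393 m²/day.
v_R·t = 0.08172 × 1120 = 91.5264 m; 2√(D_R t) = 10.35 m; argument = (91.2 − 91.5264)/10.35 = -0.03154.
C = C₀ × ½·erfc(-0.03154) = 23.7 × 0.5178 = 12.3 mg/L.

12.3 mg/L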